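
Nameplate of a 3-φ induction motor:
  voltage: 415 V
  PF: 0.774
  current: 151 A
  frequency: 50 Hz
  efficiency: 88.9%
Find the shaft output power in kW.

74.7 kW

P_in = √3·V·I·cosφ = 1.732 × 415 × 151 × 0.774 = 84007 W
P_out = η·P_in = 0.889 × 84007 = 74682 W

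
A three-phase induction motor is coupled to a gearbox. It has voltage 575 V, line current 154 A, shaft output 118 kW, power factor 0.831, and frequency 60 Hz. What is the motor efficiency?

P_out = 118 kW = 118000 W
P_in = √3·V_L·I_L·cosφ = 1.732 × 575 × 154 × 0.831 = 127449 W
η = P_out / P_in = 118000 / 127449 = 0.926 = 92.6%

92.6 %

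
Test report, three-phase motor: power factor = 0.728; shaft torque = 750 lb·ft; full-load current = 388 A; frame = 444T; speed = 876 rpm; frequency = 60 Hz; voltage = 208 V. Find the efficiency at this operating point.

τ = 750 lb·ft × 1.356 = 1017 N·m
ω = 2π × 876/60 = 91.73 rad/s; P_out = τω = 1017 × 91.73 = 93289 W
P_in = √3·V_L·I_L·cosφ = 1.732 × 208 × 388 × 0.728 = 101759 W
η = P_out / P_in = 93289 / 101759 = 0.917 = 91.7%

91.7 %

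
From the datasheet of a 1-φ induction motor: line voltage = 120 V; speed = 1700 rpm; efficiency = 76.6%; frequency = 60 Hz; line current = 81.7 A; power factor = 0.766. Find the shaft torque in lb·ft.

23.8 lb·ft

P_in = V·I·cosφ = 120 × 81.7 × 0.766 = 7510 W
P_out = η·P_in = 0.766 × 7510 = 5753 W
n = 1700 rpm
ω = 2π×1700/60 = 178 rad/s
τ = P_out/ω = 5753/178 = 32.32 N·m
In lb·ft: 32.32/1.356 = 23.8 lb·ft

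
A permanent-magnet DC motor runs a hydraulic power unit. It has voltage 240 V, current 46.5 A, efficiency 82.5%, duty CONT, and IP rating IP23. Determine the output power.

9.21 kW

P_in = V·I = 240 × 46.5 = 11160 W
P_out = η·P_in = 0.825 × 11160 = 9207 W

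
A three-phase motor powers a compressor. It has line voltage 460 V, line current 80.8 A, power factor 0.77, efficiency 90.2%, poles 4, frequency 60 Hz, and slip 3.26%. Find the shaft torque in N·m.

245 N·m

P_in = √3·V·I·cosφ = 1.732 × 460 × 80.8 × 0.77 = 49569 W
P_out = η·P_in = 0.902 × 49569 = 44711 W
n_s = 120×60/4 = 1800 rpm; n = 1800×(1−0.0326) = 1741 rpm
ω = 2π×1741/60 = 182.3 rad/s
τ = P_out/ω = 44711/182.3 = 245 N·m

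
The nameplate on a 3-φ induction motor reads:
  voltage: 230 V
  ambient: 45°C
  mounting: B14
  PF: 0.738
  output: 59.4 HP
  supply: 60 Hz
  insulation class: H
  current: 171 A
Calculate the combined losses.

P_in = √3·V·I·cosφ = 1.732×230×171×0.738 = 50272 W
P_out = 59.4×746 = 44312 W
Losses = P_in − P_out = 50272 − 44312 = 5960 W

5.96 kW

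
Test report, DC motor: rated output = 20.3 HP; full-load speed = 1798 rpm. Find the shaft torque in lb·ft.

P_out = 20.3 × 746 = 15144 W
ω = 2π × 1798/60 = 188.3 rad/s
τ = P_out/ω = 15144/188.3 = 80.42 N·m
In lb·ft: 80.42/1.356 = 59.3 lb·ft

59.3 lb·ft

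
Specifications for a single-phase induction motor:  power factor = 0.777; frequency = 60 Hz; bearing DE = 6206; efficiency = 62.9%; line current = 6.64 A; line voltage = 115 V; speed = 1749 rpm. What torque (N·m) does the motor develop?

2.04 N·m

P_in = V·I·cosφ = 115 × 6.64 × 0.777 = 593 W
P_out = η·P_in = 0.629 × 593 = 373 W
n = 1749 rpm
ω = 2π×1749/60 = 183.2 rad/s
τ = P_out/ω = 373/183.2 = 2.04 N·m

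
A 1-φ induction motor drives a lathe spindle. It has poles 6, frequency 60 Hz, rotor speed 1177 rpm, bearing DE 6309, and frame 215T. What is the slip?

n_s = 120f/p = 120×60/6 = 1200 rpm
s = (n_s − n)/n_s = (1200 − 1177)/1200 = 0.0192

1.9 %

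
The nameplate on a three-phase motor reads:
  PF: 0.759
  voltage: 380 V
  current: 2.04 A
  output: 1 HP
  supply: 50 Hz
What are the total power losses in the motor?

P_in = √3·V·I·cosφ = 1.732×380×2.04×0.759 = 1019 W
P_out = 1×746 = 746 W
Losses = P_in − P_out = 1019 − 746 = 273 W

273 W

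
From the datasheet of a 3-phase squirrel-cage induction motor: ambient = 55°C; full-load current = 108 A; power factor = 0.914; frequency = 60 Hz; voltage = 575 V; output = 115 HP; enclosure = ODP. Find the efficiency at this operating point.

P_out = 115 × 746 = 85790 W
P_in = √3·V_L·I_L·cosφ = 1.732 × 575 × 108 × 0.914 = 98307 W
η = P_out / P_in = 85790 / 98307 = 0.873 = 87.3%

87.3 %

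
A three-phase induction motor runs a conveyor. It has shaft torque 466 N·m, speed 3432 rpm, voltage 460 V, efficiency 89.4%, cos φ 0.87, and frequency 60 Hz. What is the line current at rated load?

ω = 2π×3432/60 = 359.4 rad/s; P_out = τω = 466 × 359.4 = 167480 W
P_in = P_out / η = 167480 / 0.894 = 187338 W
I_L = P_in / (√3·V_L·cosφ) = 187338 / (1.732 × 460 × 0.87) = 270 A

270 A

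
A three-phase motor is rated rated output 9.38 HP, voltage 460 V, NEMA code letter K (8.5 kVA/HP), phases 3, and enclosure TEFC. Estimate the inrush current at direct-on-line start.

100 A

S_LR = 8.5 × 9.38 = 79.73 kVA
I_LR = S_LR/(√3·V_L) = 79730/(1.732×460) = 100 A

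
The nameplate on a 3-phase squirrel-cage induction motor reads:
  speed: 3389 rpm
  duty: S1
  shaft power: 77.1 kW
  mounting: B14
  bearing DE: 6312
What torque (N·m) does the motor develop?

ω = 2π × 3389/60 = 354.9 rad/s
τ = P/ω = 77100/354.9 = 217 N·m

217 N·m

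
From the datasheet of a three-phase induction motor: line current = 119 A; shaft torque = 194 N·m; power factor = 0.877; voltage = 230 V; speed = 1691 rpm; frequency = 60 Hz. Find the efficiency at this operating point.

82.6 %

ω = 2π × 1691/60 = 177.1 rad/s; P_out = τω = 194 × 177.1 = 34357 W
P_in = √3·V_L·I_L·cosφ = 1.732 × 230 × 119 × 0.877 = 41574 W
η = P_out / P_in = 34357 / 41574 = 0.826 = 82.6%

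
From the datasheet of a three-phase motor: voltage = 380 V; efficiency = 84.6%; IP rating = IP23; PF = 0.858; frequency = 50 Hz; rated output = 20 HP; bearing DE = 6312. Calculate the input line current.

31.2 A

P_out = 20 × 746 = 14920 W
P_in = P_out / η = 14920 / 0.846 = 17636 W
I_L = P_in / (√3·V_L·cosφ) = 17636 / (1.732 × 380 × 0.858) = 31.2 A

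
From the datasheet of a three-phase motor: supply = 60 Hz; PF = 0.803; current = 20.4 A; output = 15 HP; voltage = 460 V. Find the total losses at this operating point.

1.86 kW

P_in = √3·V·I·cosφ = 1.732×460×20.4×0.803 = 13051 W
P_out = 15×746 = 11190 W
Losses = P_in − P_out = 13051 − 11190 = 1861 W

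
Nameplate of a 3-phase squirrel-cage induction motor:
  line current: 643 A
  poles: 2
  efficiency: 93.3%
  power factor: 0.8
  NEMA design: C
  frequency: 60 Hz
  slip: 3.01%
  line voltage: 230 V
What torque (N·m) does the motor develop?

523 N·m

P_in = √3·V·I·cosφ = 1.732 × 230 × 643 × 0.8 = 204916 W
P_out = η·P_in = 0.933 × 204916 = 191187 W
n_s = 120×60/2 = 3600 rpm; n = 3600×(1−0.0301) = 3492 rpm
ω = 2π×3492/60 = 365.7 rad/s
τ = P_out/ω = 191187/365.7 = 523 N·m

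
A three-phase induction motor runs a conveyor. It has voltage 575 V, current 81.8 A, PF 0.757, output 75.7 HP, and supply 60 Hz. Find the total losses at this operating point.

P_in = √3·V·I·cosφ = 1.732×575×81.8×0.757 = 61669 W
P_out = 75.7×746 = 56472 W
Losses = P_in − P_out = 61669 − 56472 = 5197 W

5200 W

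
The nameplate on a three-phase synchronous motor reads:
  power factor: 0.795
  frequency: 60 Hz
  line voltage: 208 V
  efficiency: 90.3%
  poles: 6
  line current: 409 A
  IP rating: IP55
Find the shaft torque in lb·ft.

621 lb·ft

P_in = √3·V·I·cosφ = 1.732 × 208 × 409 × 0.795 = 117139 W
P_out = η·P_in = 0.903 × 117139 = 105777 W
n = n_s = 120×60/6 = 1200 rpm (synchronous)
ω = 2π×1200/60 = 125.7 rad/s
τ = P_out/ω = 105777/125.7 = 841.5 N·m
In lb·ft: 841.5/1.356 = 621 lb·ft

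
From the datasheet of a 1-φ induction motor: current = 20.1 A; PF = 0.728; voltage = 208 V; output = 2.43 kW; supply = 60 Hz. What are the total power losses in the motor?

614 W

P_in = V·I·cosφ = 208×20.1×0.728 = 3044 W
P_out = 2430 W
Losses = P_in − P_out = 3044 − 2430 = 614 W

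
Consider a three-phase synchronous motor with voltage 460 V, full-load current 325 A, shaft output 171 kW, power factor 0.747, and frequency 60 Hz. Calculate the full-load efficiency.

P_out = 171 kW = 171000 W
P_in = √3·V_L·I_L·cosφ = 1.732 × 460 × 325 × 0.747 = 193424 W
η = P_out / P_in = 171000 / 193424 = 0.884 = 88.4%

88.4 %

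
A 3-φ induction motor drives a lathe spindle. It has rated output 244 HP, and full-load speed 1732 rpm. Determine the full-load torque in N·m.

P_out = 244 × 746 = 182024 W
ω = 2π × 1732/60 = 181.4 rad/s
τ = P_out/ω = 182024/181.4 = 1000 N·m

1000 N·m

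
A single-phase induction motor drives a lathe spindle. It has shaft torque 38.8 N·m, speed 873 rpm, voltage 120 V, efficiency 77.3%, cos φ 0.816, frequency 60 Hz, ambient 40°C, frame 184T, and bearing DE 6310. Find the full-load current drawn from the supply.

ω = 2π×873/60 = 91.42 rad/s; P_out = τω = 38.8 × 91.42 = 3547 W
P_in = P_out / η = 3547 / 0.773 = 4589 W
I = P_in / (V·cosφ) = 4589 / (120 × 0.816) = 46.9 A

46.9 A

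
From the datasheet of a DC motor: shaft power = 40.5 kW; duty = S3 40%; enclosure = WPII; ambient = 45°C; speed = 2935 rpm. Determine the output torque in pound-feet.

97.2 lb·ft

ω = 2π × 2935/60 = 307.4 rad/s
τ = P/ω = 40500/307.4 = 131.8 N·m
In lb·ft: 131.8/1.356 = 97.2 lb·ft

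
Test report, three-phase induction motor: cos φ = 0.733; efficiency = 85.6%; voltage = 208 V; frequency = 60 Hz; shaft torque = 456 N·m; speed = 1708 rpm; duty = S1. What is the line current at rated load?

361 A

ω = 2π×1708/60 = 178.9 rad/s; P_out = τω = 456 × 178.9 = 81578 W
P_in = P_out / η = 81578 / 0.856 = 95301 W
I_L = P_in / (√3·V_L·cosφ) = 95301 / (1.732 × 208 × 0.733) = 361 A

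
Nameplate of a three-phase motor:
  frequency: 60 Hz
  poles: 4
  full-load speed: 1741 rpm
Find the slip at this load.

3.3 %

n_s = 120f/p = 120×60/4 = 1800 rpm
s = (n_s − n)/n_s = (1800 − 1741)/1800 = 0.0328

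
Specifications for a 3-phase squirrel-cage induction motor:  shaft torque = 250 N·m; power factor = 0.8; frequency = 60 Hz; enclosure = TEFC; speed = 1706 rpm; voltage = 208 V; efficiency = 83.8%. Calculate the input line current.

ω = 2π×1706/60 = 178.7 rad/s; P_out = τω = 250 × 178.7 = 44675 W
P_in = P_out / η = 44675 / 0.838 = 53311 W
I_L = P_in / (√3·V_L·cosφ) = 53311 / (1.732 × 208 × 0.8) = 185 A

185 A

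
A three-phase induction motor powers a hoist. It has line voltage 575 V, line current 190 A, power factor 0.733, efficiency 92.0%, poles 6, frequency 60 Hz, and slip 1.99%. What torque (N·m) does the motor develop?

1040 N·m

P_in = √3·V·I·cosφ = 1.732 × 575 × 190 × 0.733 = 138699 W
P_out = η·P_in = 0.92 × 138699 = 127603 W
n_s = 120×60/6 = 1200 rpm; n = 1200×(1−0.0199) = 1176 rpm
ω = 2π×1176/60 = 123.2 rad/s
τ = P_out/ω = 127603/123.2 = 1040 N·m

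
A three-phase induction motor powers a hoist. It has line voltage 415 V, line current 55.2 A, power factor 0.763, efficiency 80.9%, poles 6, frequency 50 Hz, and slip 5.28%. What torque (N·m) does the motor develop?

P_in = √3·V·I·cosφ = 1.732 × 415 × 55.2 × 0.763 = 30273 W
P_out = η·P_in = 0.809 × 30273 = 24491 W
n_s = 120×50/6 = 1000 rpm; n = 1000×(1−0.0528) = 947 rpm
ω = 2π×947/60 = 99.17 rad/s
τ = P_out/ω = 24491/99.17 = 247 N·m

247 N·m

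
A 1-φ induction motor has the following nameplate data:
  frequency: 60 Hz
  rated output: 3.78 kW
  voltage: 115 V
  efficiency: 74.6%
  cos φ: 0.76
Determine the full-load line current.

P_out = 3.78 kW = 3780 W
P_in = P_out / η = 3780 / 0.746 = 5067 W
I = P_in / (V·cosφ) = 5067 / (115 × 0.76) = 58 A

58 A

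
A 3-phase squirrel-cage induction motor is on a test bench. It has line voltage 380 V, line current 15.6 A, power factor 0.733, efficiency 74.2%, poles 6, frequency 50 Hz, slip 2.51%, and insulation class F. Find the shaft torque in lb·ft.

40.3 lb·ft

P_in = √3·V·I·cosφ = 1.732 × 380 × 15.6 × 0.733 = 7526 W
P_out = η·P_in = 0.742 × 7526 = 5584 W
n_s = 120×50/6 = 1000 rpm; n = 1000×(1−0.0251) = 975 rpm
ω = 2π×975/60 = 102.1 rad/s
τ = P_out/ω = 5584/102.1 = 54.69 N·m
In lb·ft: 54.69/1.356 = 40.3 lb·ft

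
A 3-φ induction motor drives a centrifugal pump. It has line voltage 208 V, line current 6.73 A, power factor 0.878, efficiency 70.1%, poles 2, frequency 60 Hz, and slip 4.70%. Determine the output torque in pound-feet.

3.06 lb·ft

P_in = √3·V·I·cosφ = 1.732 × 208 × 6.73 × 0.878 = 2129 W
P_out = η·P_in = 0.701 × 2129 = 1492 W
n_s = 120×60/2 = 3600 rpm; n = 3600×(1−0.047) = 3431 rpm
ω = 2π×3431/60 = 359.3 rad/s
τ = P_out/ω = 1492/359.3 = 4.153 N·m
In lb·ft: 4.153/1.356 = 3.06 lb·ft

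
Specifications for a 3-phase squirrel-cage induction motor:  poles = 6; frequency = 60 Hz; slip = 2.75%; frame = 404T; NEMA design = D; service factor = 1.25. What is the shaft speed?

n_s = 120f/p = 120×60/6 = 1200 rpm
n = n_s(1 − s) = 1200 × (1 − 0.0275) = 1167 rpm

1167 rpm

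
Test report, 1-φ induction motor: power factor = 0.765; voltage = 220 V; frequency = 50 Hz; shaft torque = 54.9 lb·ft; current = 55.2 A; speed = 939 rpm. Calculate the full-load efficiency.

τ = 54.9 lb·ft × 1.356 = 74.44 N·m
ω = 2π × 939/60 = 98.33 rad/s; P_out = τω = 74.44 × 98.33 = 7320 W
P_in = V·I·cosφ = 220 × 55.2 × 0.765 = 9290 W
η = P_out / P_in = 7320 / 9290 = 0.788 = 78.8%

78.8 %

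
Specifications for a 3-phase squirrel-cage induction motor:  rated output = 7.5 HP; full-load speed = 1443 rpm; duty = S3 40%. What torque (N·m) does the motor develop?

P_out = 7.5 × 746 = 5595 W
ω = 2π × 1443/60 = 151.1 rad/s
τ = P_out/ω = 5595/151.1 = 37 N·m

37 N·m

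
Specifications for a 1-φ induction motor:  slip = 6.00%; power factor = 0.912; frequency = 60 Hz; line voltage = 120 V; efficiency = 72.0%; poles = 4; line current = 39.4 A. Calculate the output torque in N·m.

17.5 N·m

P_in = V·I·cosφ = 120 × 39.4 × 0.912 = 4312 W
P_out = η·P_in = 0.72 × 4312 = 3105 W
n_s = 120×60/4 = 1800 rpm; n = 1800×(1−0.06) = 1692 rpm
ω = 2π×1692/60 = 177.2 rad/s
τ = P_out/ω = 3105/177.2 = 17.5 N·m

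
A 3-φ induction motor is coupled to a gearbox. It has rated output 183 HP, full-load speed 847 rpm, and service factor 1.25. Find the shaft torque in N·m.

P_out = 183 × 746 = 136518 W
ω = 2π × 847/60 = 88.7 rad/s
τ = P_out/ω = 136518/88.7 = 1540 N·m

1540 N·m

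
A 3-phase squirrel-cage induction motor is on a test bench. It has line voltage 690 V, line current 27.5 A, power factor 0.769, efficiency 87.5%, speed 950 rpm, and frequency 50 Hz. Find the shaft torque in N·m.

222 N·m

P_in = √3·V·I·cosφ = 1.732 × 690 × 27.5 × 0.769 = 25273 W
P_out = η·P_in = 0.875 × 25273 = 22114 W
n = 950 rpm
ω = 2π×950/60 = 99.48 rad/s
τ = P_out/ω = 22114/99.48 = 222 N·m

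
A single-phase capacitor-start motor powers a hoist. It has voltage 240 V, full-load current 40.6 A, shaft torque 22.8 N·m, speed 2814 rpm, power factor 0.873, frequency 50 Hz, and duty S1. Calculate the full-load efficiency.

ω = 2π × 2814/60 = 294.7 rad/s; P_out = τω = 22.8 × 294.7 = 6719 W
P_in = V·I·cosφ = 240 × 40.6 × 0.873 = 8507 W
η = P_out / P_in = 6719 / 8507 = 0.790 = 79.0%

79.0 %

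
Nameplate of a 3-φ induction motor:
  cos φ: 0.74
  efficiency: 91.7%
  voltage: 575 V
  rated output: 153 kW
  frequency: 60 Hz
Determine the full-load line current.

P_out = 153 kW = 153000 W
P_in = P_out / η = 153000 / 0.917 = 166848 W
I_L = P_in / (√3·V_L·cosφ) = 166848 / (1.732 × 575 × 0.74) = 226 A

226 A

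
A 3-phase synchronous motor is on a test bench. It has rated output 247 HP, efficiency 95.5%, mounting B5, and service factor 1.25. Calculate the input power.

P_out = 247 × 746 = 184262 W
P_in = P_out/η = 184262/0.955 = 192945 W = 193 kW

193 kW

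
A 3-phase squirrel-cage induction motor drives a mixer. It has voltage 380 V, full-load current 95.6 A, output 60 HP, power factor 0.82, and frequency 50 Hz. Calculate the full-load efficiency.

86.8 %

P_out = 60 × 746 = 44760 W
P_in = √3·V_L·I_L·cosφ = 1.732 × 380 × 95.6 × 0.82 = 51594 W
η = P_out / P_in = 44760 / 51594 = 0.868 = 86.8%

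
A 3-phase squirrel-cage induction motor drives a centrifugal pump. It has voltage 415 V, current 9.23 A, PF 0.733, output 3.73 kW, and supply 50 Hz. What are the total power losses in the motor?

1130 W

P_in = √3·V·I·cosφ = 1.732×415×9.23×0.733 = 4863 W
P_out = 3730 W
Losses = P_in − P_out = 4863 − 3730 = 1133 W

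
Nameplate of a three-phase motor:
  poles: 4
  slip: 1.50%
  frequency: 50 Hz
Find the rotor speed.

1478 rpm

n_s = 120f/p = 120×50/4 = 1500 rpm
n = n_s(1 − s) = 1500 × (1 − 0.015) = 1478 rpm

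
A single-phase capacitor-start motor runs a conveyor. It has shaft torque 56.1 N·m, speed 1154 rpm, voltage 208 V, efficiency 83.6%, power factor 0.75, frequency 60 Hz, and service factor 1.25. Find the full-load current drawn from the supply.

ω = 2π×1154/60 = 120.8 rad/s; P_out = τω = 56.1 × 120.8 = 6777 W
P_in = P_out / η = 6777 / 0.836 = 8106 W
I = P_in / (V·cosφ) = 8106 / (208 × 0.75) = 52 A

52 A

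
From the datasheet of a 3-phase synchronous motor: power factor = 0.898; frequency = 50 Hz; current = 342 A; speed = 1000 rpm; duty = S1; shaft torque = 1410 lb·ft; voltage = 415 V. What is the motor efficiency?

90.7 %

τ = 1410 lb·ft × 1.356 = 1912 N·m
ω = 2π × 1000/60 = 104.7 rad/s; P_out = τω = 1912 × 104.7 = 200186 W
P_in = √3·V_L·I_L·cosφ = 1.732 × 415 × 342 × 0.898 = 220749 W
η = P_out / P_in = 200186 / 220749 = 0.907 = 90.7%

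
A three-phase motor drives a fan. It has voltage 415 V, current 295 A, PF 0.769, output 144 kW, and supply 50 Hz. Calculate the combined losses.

19100 W

P_in = √3·V·I·cosφ = 1.732×415×295×0.769 = 163059 W
P_out = 144000 W
Losses = P_in − P_out = 163059 − 144000 = 19059 W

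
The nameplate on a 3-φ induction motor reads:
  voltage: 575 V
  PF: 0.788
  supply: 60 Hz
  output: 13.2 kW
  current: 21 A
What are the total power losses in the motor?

P_in = √3·V·I·cosφ = 1.732×575×21×0.788 = 16480 W
P_out = 13200 W
Losses = P_in − P_out = 16480 − 13200 = 3280 W

3.28 kW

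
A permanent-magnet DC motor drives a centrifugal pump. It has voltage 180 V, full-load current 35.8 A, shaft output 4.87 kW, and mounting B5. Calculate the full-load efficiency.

75.6 %

P_out = 4.87 kW = 4870 W
P_in = V·I = 180 × 35.8 = 6444 W
η = P_out / P_in = 4870 / 6444 = 0.756 = 75.6%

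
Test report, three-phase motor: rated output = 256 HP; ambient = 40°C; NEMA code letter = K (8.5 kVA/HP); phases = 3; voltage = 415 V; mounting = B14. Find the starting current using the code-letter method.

S_LR = 8.5 × 256 = 2176 kVA
I_LR = S_LR/(√3·V_L) = 2176000/(1.732×415) = 3030 A

3030 A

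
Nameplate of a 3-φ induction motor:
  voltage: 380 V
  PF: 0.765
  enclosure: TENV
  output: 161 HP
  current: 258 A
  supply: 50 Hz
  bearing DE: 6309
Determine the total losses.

P_in = √3·V·I·cosφ = 1.732×380×258×0.765 = 129901 W
P_out = 161×746 = 120106 W
Losses = P_in − P_out = 129901 − 120106 = 9795 W

9.8 kW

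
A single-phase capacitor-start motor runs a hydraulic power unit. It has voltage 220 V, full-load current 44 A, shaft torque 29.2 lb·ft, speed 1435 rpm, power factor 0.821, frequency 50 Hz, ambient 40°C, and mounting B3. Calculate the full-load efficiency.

74.9 %

τ = 29.2 lb·ft × 1.356 = 39.6 N·m
ω = 2π × 1435/60 = 150.3 rad/s; P_out = τω = 39.6 × 150.3 = 5952 W
P_in = V·I·cosφ = 220 × 44 × 0.821 = 7947 W
η = P_out / P_in = 5952 / 7947 = 0.749 = 74.9%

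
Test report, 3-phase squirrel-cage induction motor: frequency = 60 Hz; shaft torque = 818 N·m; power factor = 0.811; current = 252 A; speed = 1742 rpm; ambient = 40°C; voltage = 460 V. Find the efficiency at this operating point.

ω = 2π × 1742/60 = 182.4 rad/s; P_out = τω = 818 × 182.4 = 149203 W
P_in = √3·V_L·I_L·cosφ = 1.732 × 460 × 252 × 0.811 = 162827 W
η = P_out / P_in = 149203 / 162827 = 0.916 = 91.6%

91.6 %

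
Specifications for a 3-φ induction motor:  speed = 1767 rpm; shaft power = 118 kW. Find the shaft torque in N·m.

ω = 2π × 1767/60 = 185 rad/s
τ = P/ω = 118000/185 = 638 N·m

638 N·m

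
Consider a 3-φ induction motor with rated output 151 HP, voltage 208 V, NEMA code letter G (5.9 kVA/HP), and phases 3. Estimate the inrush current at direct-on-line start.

2470 A

S_LR = 5.9 × 151 = 890.9 kVA
I_LR = S_LR/(√3·V_L) = 890900/(1.732×208) = 2470 A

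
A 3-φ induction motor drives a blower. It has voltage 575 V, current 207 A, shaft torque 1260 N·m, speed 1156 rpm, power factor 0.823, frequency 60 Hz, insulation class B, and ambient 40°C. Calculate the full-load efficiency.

ω = 2π × 1156/60 = 121.1 rad/s; P_out = τω = 1260 × 121.1 = 152586 W
P_in = √3·V_L·I_L·cosφ = 1.732 × 575 × 207 × 0.823 = 169663 W
η = P_out / P_in = 152586 / 169663 = 0.899 = 89.9%

89.9 %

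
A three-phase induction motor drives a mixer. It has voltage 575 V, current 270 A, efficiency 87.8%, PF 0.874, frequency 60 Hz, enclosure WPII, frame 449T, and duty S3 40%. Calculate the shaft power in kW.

206 kW

P_in = √3·V·I·cosφ = 1.732 × 575 × 270 × 0.874 = 235012 W
P_out = η·P_in = 0.878 × 235012 = 206341 W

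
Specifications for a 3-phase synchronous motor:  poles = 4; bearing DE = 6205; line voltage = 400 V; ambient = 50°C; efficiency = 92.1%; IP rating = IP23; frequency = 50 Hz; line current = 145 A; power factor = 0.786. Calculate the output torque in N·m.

P_in = √3·V·I·cosφ = 1.732 × 400 × 145 × 0.786 = 78958 W
P_out = η·P_in = 0.921 × 78958 = 72720 W
n = n_s = 120×50/4 = 1500 rpm (synchronous)
ω = 2π×1500/60 = 157.1 rad/s
τ = P_out/ω = 72720/157.1 = 463 N·m

463 N·m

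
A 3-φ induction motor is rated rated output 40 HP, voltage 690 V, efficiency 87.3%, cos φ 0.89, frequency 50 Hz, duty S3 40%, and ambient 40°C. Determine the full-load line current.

P_out = 40 × 746 = 29840 W
P_in = P_out / η = 29840 / 0.873 = 34181 W
I_L = P_in / (√3·V_L·cosφ) = 34181 / (1.732 × 690 × 0.89) = 32.1 A

32.1 A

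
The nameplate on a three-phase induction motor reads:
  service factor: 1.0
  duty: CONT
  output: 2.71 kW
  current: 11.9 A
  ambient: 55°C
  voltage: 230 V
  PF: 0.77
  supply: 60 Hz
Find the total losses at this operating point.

P_in = √3·V·I·cosφ = 1.732×230×11.9×0.77 = 3650 W
P_out = 2710 W
Losses = P_in − P_out = 3650 − 2710 = 940 W

940 W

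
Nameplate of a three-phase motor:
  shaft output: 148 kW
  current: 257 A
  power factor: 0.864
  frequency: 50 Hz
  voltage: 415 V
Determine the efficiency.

P_out = 148 kW = 148000 W
P_in = √3·V_L·I_L·cosφ = 1.732 × 415 × 257 × 0.864 = 159604 W
η = P_out / P_in = 148000 / 159604 = 0.927 = 92.7%

92.7 %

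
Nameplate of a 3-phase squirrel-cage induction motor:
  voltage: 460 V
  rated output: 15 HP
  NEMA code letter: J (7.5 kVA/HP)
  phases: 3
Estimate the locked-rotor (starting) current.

S_LR = 7.5 × 15 = 112.5 kVA
I_LR = S_LR/(√3·V_L) = 112500/(1.732×460) = 141 A

141 A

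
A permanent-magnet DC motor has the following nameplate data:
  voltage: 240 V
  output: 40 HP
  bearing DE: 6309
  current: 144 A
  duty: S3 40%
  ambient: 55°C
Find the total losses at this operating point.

4.72 kW

P_in = V·I = 240×144 = 34560 W
P_out = 40×746 = 29840 W
Losses = P_in − P_out = 34560 − 29840 = 4720 W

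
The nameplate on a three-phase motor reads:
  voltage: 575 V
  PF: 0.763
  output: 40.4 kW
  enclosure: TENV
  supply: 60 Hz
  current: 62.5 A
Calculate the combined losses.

P_in = √3·V·I·cosφ = 1.732×575×62.5×0.763 = 47492 W
P_out = 40400 W
Losses = P_in − P_out = 47492 − 40400 = 7092 W

7090 W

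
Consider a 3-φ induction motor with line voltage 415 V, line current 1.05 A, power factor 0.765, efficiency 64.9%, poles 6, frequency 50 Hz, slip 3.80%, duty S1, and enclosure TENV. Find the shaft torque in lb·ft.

P_in = √3·V·I·cosφ = 1.732 × 415 × 1.05 × 0.765 = 577 W
P_out = η·P_in = 0.649 × 577 = 374 W
n_s = 120×50/6 = 1000 rpm; n = 1000×(1−0.038) = 962 rpm
ω = 2π×962/60 = 100.7 rad/s
τ = P_out/ω = 374/100.7 = 3.714 N·m
In lb·ft: 3.714/1.356 = 2.74 lb·ft

2.74 lb·ft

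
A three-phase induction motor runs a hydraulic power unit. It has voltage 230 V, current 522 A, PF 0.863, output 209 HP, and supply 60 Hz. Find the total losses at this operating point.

23500 W

P_in = √3·V·I·cosφ = 1.732×230×522×0.863 = 179456 W
P_out = 209×746 = 155914 W
Losses = P_in − P_out = 179456 − 155914 = 23542 W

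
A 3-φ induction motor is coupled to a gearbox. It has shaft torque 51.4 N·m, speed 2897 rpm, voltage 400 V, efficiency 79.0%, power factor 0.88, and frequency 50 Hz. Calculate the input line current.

32.4 A

ω = 2π×2897/60 = 303.4 rad/s; P_out = τω = 51.4 × 303.4 = 15595 W
P_in = P_out / η = 15595 / 0.790 = 19741 W
I_L = P_in / (√3·V_L·cosφ) = 19741 / (1.732 × 400 × 0.88) = 32.4 A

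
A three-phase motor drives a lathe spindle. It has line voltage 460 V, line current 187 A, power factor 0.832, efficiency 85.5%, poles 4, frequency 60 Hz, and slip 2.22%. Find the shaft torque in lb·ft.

P_in = √3·V·I·cosφ = 1.732 × 460 × 187 × 0.832 = 123957 W
P_out = η·P_in = 0.855 × 123957 = 105983 W
n_s = 120×60/4 = 1800 rpm; n = 1800×(1−0.0222) = 1760 rpm
ω = 2π×1760/60 = 184.3 rad/s
τ = P_out/ω = 105983/184.3 = 575.1 N·m
In lb·ft: 575.1/1.356 = 424 lb·ft

424 lb·ft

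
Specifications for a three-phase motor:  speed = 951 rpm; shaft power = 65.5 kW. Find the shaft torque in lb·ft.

485 lb·ft

ω = 2π × 951/60 = 99.59 rad/s
τ = P/ω = 65500/99.59 = 657.7 N·m
In lb·ft: 657.7/1.356 = 485 lb·ft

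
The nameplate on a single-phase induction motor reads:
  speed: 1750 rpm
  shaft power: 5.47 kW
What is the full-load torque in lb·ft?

22 lb·ft

ω = 2π × 1750/60 = 183.3 rad/s
τ = P/ω = 5470/183.3 = 29.84 N·m
In lb·ft: 29.84/1.356 = 22 lb·ft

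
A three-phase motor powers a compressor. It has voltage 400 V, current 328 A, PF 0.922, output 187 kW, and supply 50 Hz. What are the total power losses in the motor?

22.5 kW

P_in = √3·V·I·cosφ = 1.732×400×328×0.922 = 209514 W
P_out = 187000 W
Losses = P_in − P_out = 209514 − 187000 = 22514 W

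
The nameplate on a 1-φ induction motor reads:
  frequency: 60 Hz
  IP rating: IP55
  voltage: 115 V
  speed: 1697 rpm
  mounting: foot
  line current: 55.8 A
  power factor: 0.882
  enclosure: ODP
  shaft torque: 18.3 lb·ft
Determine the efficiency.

77.9 %

τ = 18.3 lb·ft × 1.356 = 24.81 N·m
ω = 2π × 1697/60 = 177.7 rad/s; P_out = τω = 24.81 × 177.7 = 4409 W
P_in = V·I·cosφ = 115 × 55.8 × 0.882 = 5660 W
η = P_out / P_in = 4409 / 5660 = 0.779 = 77.9%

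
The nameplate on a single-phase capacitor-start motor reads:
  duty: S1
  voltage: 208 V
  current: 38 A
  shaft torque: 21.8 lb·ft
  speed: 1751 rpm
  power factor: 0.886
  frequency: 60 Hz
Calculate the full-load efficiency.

77.4 %

τ = 21.8 lb·ft × 1.356 = 29.56 N·m
ω = 2π × 1751/60 = 183.4 rad/s; P_out = τω = 29.56 × 183.4 = 5421 W
P_in = V·I·cosφ = 208 × 38 × 0.886 = 7003 W
η = P_out / P_in = 5421 / 7003 = 0.774 = 77.4%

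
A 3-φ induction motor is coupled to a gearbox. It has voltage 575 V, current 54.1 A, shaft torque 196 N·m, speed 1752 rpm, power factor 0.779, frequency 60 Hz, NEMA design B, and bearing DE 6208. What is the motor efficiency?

85.7 %

ω = 2π × 1752/60 = 183.5 rad/s; P_out = τω = 196 × 183.5 = 35966 W
P_in = √3·V_L·I_L·cosφ = 1.732 × 575 × 54.1 × 0.779 = 41971 W
η = P_out / P_in = 35966 / 41971 = 0.857 = 85.7%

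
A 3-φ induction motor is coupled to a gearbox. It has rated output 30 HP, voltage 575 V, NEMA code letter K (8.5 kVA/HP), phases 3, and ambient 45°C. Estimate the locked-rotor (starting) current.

S_LR = 8.5 × 30 = 255 kVA
I_LR = S_LR/(√3·V_L) = 255000/(1.732×575) = 256 A

256 A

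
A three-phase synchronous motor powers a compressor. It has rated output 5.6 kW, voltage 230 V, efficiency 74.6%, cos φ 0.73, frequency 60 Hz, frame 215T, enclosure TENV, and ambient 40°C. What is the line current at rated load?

P_out = 5.6 kW = 5600 W
P_in = P_out / η = 5600 / 0.746 = 7507 W
I_L = P_in / (√3·V_L·cosφ) = 7507 / (1.732 × 230 × 0.73) = 25.8 A

25.8 A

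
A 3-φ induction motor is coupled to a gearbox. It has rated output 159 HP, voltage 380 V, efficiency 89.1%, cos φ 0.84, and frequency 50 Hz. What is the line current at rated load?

P_out = 159 × 746 = 118614 W
P_in = P_out / η = 118614 / 0.891 = 133125 W
I_L = P_in / (√3·V_L·cosφ) = 133125 / (1.732 × 380 × 0.84) = 241 A

241 A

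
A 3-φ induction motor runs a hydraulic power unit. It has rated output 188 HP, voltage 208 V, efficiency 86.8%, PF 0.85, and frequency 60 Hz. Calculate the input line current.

P_out = 188 × 746 = 140248 W
P_in = P_out / η = 140248 / 0.868 = 161576 W
I_L = P_in / (√3·V_L·cosφ) = 161576 / (1.732 × 208 × 0.85) = 528 A

528 A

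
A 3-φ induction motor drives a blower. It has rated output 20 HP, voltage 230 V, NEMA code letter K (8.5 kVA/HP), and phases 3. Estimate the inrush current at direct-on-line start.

427 A

S_LR = 8.5 × 20 = 170 kVA
I_LR = S_LR/(√3·V_L) = 170000/(1.732×230) = 427 A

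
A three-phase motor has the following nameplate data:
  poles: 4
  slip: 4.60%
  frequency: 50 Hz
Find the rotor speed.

1431 rpm

n_s = 120f/p = 120×50/4 = 1500 rpm
n = n_s(1 − s) = 1500 × (1 − 0.046) = 1431 rpm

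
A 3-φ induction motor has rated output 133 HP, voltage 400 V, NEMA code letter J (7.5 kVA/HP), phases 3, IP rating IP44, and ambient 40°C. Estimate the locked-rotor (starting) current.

S_LR = 7.5 × 133 = 997.5 kVA
I_LR = S_LR/(√3·V_L) = 997500/(1.732×400) = 1440 A

1440 A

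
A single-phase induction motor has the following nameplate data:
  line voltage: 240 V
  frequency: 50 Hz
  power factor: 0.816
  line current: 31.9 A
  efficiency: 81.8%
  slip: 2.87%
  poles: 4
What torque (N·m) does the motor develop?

P_in = V·I·cosφ = 240 × 31.9 × 0.816 = 6247 W
P_out = η·P_in = 0.818 × 6247 = 5110 W
n_s = 120×50/4 = 1500 rpm; n = 1500×(1−0.0287) = 1457 rpm
ω = 2π×1457/60 = 152.6 rad/s
τ = P_out/ω = 5110/152.6 = 33.5 N·m

33.5 N·m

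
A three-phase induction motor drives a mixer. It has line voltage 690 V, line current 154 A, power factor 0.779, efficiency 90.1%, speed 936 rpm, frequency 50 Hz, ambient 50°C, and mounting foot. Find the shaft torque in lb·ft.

P_in = √3·V·I·cosφ = 1.732 × 690 × 154 × 0.779 = 143369 W
P_out = η·P_in = 0.901 × 143369 = 129175 W
n = 936 rpm
ω = 2π×936/60 = 98.02 rad/s
τ = P_out/ω = 129175/98.02 = 1318 N·m
In lb·ft: 1318/1.356 = 972 lb·ft

972 lb·ft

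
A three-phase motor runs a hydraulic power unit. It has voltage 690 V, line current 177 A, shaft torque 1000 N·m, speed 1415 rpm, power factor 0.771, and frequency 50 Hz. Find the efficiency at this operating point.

90.9 %

ω = 2π × 1415/60 = 148.2 rad/s; P_out = τω = 1000 × 148.2 = 148200 W
P_in = √3·V_L·I_L·cosφ = 1.732 × 690 × 177 × 0.771 = 163089 W
η = P_out / P_in = 148200 / 163089 = 0.909 = 90.9%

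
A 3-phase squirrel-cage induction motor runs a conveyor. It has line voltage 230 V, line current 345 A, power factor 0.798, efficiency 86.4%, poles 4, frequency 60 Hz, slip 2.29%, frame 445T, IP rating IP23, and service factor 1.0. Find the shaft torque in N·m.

514 N·m

P_in = √3·V·I·cosφ = 1.732 × 230 × 345 × 0.798 = 109672 W
P_out = η·P_in = 0.864 × 109672 = 94757 W
n_s = 120×60/4 = 1800 rpm; n = 1800×(1−0.0229) = 1759 rpm
ω = 2π×1759/60 = 184.2 rad/s
τ = P_out/ω = 94757/184.2 = 514 N·m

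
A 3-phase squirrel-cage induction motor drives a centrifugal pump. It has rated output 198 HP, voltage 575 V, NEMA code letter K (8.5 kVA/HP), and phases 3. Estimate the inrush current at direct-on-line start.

S_LR = 8.5 × 198 = 1683 kVA
I_LR = S_LR/(√3·V_L) = 1683000/(1.732×575) = 1690 A

1690 A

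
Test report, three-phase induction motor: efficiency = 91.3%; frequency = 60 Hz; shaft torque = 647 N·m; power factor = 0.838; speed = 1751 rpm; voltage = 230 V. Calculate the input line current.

389 A

ω = 2π×1751/60 = 183.4 rad/s; P_out = τω = 647 × 183.4 = 118660 W
P_in = P_out / η = 118660 / 0.913 = 129967 W
I_L = P_in / (√3·V_L·cosφ) = 129967 / (1.732 × 230 × 0.838) = 389 A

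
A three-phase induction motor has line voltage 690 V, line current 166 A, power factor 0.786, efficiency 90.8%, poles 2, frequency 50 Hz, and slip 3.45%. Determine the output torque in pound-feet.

P_in = √3·V·I·cosφ = 1.732 × 690 × 166 × 0.786 = 155929 W
P_out = η·P_in = 0.908 × 155929 = 141584 W
n_s = 120×50/2 = 3000 rpm; n = 3000×(1−0.0345) = 2897 rpm
ω = 2π×2897/60 = 303.4 rad/s
τ = P_out/ω = 141584/303.4 = 466.7 N·m
In lb·ft: 466.7/1.356 = 344 lb·ft

344 lb·ft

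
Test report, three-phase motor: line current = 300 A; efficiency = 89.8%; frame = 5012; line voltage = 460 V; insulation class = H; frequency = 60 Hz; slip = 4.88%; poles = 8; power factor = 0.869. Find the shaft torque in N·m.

P_in = √3·V·I·cosφ = 1.732 × 460 × 300 × 0.869 = 207705 W
P_out = η·P_in = 0.898 × 207705 = 186519 W
n_s = 120×60/8 = 900 rpm; n = 900×(1−0.0488) = 856 rpm
ω = 2π×856/60 = 89.64 rad/s
τ = P_out/ω = 186519/89.64 = 2080 N·m

2080 N·m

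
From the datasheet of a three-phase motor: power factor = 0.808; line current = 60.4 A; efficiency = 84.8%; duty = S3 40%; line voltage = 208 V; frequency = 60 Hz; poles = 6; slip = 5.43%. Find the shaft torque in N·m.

125 N·m

P_in = √3·V·I·cosφ = 1.732 × 208 × 60.4 × 0.808 = 17582 W
P_out = η·P_in = 0.848 × 17582 = 14910 W
n_s = 120×60/6 = 1200 rpm; n = 1200×(1−0.0543) = 1135 rpm
ω = 2π×1135/60 = 118.9 rad/s
τ = P_out/ω = 14910/118.9 = 125 N·m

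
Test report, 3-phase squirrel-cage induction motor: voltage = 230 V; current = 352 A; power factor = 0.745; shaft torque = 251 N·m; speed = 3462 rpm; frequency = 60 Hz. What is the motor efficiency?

87.1 %

ω = 2π × 3462/60 = 362.5 rad/s; P_out = τω = 251 × 362.5 = 90988 W
P_in = √3·V_L·I_L·cosφ = 1.732 × 230 × 352 × 0.745 = 104466 W
η = P_out / P_in = 90988 / 104466 = 0.871 = 87.1%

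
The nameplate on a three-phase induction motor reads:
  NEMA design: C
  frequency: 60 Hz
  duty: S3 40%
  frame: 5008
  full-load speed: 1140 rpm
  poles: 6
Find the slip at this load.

n_s = 120f/p = 120×60/6 = 1200 rpm
s = (n_s − n)/n_s = (1200 − 1140)/1200 = 0.0500

5.0 %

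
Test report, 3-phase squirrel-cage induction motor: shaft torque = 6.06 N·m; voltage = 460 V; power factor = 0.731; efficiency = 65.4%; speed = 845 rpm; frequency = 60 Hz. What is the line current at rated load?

ω = 2π×845/60 = 88.49 rad/s; P_out = τω = 6.06 × 88.49 = 536 W
P_in = P_out / η = 536 / 0.654 = 820 W
I_L = P_in / (√3·V_L·cosφ) = 820 / (1.732 × 460 × 0.731) = 1.41 A

1.41 A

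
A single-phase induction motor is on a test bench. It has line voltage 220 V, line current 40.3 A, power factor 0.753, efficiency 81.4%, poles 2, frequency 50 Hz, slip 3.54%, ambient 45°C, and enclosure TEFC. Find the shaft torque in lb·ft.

P_in = V·I·cosφ = 220 × 40.3 × 0.753 = 6676 W
P_out = η·P_in = 0.814 × 6676 = 5434 W
n_s = 120×50/2 = 3000 rpm; n = 3000×(1−0.0354) = 2894 rpm
ω = 2π×2894/60 = 303.1 rad/s
τ = P_out/ω = 5434/303.1 = 17.93 N·m
In lb·ft: 17.93/1.356 = 13.2 lb·ft

13.2 lb·ft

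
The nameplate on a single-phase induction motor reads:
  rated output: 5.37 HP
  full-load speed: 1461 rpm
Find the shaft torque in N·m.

P_out = 5.37 × 746 = 4006 W
ω = 2π × 1461/60 = 153 rad/s
τ = P_out/ω = 4006/153 = 26.2 N·m

26.2 N·m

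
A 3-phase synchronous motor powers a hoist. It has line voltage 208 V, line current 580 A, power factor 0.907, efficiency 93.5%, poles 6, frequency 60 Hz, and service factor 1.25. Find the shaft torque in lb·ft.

1040 lb·ft

P_in = √3·V·I·cosφ = 1.732 × 208 × 580 × 0.907 = 189516 W
P_out = η·P_in = 0.935 × 189516 = 177197 W
n = n_s = 120×60/6 = 1200 rpm (synchronous)
ω = 2π×1200/60 = 125.7 rad/s
τ = P_out/ω = 177197/125.7 = 1410 N·m
In lb·ft: 1410/1.356 = 1040 lb·ft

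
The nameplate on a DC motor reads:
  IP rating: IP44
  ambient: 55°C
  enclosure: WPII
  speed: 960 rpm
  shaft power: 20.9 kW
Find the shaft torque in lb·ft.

ω = 2π × 960/60 = 100.5 rad/s
τ = P/ω = 20900/100.5 = 208 N·m
In lb·ft: 208/1.356 = 153 lb·ft

153 lb·ft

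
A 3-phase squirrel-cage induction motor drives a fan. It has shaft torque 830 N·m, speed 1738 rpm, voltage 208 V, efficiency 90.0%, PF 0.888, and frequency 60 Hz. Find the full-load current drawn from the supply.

ω = 2π×1738/60 = 182 rad/s; P_out = τω = 830 × 182 = 151060 W
P_in = P_out / η = 151060 / 0.900 = 167844 W
I_L = P_in / (√3·V_L·cosφ) = 167844 / (1.732 × 208 × 0.888) = 525 A

525 A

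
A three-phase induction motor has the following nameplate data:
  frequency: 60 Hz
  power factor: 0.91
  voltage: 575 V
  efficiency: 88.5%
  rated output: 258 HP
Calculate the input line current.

240 A

P_out = 258 × 746 = 192468 W
P_in = P_out / η = 192468 / 0.885 = 217478 W
I_L = P_in / (√3·V_L·cosφ) = 217478 / (1.732 × 575 × 0.91) = 240 A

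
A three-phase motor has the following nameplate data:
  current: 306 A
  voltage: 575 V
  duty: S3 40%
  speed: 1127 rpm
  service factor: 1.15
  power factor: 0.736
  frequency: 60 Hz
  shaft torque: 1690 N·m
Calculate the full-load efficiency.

88.9 %

ω = 2π × 1127/60 = 118 rad/s; P_out = τω = 1690 × 118 = 199420 W
P_in = √3·V_L·I_L·cosφ = 1.732 × 575 × 306 × 0.736 = 224293 W
η = P_out / P_in = 199420 / 224293 = 0.889 = 88.9%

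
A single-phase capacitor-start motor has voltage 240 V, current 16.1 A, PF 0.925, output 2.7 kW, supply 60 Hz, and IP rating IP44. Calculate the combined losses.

874 W

P_in = V·I·cosφ = 240×16.1×0.925 = 3574 W
P_out = 2700 W
Losses = P_in − P_out = 3574 − 2700 = 874 W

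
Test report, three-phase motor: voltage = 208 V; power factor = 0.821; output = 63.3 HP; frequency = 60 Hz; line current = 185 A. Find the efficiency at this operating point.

86.3 %

P_out = 63.3 × 746 = 47222 W
P_in = √3·V_L·I_L·cosφ = 1.732 × 208 × 185 × 0.821 = 54717 W
η = P_out / P_in = 47222 / 54717 = 0.863 = 86.3%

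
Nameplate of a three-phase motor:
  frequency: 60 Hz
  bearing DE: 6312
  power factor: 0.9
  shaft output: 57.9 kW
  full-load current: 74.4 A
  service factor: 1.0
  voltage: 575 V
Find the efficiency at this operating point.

P_out = 57.9 kW = 57900 W
P_in = √3·V_L·I_L·cosφ = 1.732 × 575 × 74.4 × 0.9 = 66685 W
η = P_out / P_in = 57900 / 66685 = 0.868 = 86.8%

86.8 %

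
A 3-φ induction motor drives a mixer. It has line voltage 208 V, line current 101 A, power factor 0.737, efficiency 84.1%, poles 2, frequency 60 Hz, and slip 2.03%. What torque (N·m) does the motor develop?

61.1 N·m

P_in = √3·V·I·cosφ = 1.732 × 208 × 101 × 0.737 = 26816 W
P_out = η·P_in = 0.841 × 26816 = 22552 W
n_s = 120×60/2 = 3600 rpm; n = 3600×(1−0.0203) = 3527 rpm
ω = 2π×3527/60 = 369.3 rad/s
τ = P_out/ω = 22552/369.3 = 61.1 N·m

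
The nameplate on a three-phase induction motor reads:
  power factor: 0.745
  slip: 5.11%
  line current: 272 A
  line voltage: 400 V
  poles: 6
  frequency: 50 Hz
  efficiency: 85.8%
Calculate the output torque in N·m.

P_in = √3·V·I·cosφ = 1.732 × 400 × 272 × 0.745 = 140389 W
P_out = η·P_in = 0.858 × 140389 = 120454 W
n_s = 120×50/6 = 1000 rpm; n = 1000×(1−0.0511) = 949 rpm
ω = 2π×949/60 = 99.38 rad/s
τ = P_out/ω = 120454/99.38 = 1210 N·m

1210 N·m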